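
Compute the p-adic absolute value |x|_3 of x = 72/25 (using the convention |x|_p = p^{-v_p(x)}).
|72/25|_3 = 1/9

Step 1 — compute v_3(x) by factoring powers of 3 out of the numerator and denominator: v_3(72/25) = 2. Step 2 — apply |x|_p = p^{-v_p(x)} = 3^{-2} = 1/9.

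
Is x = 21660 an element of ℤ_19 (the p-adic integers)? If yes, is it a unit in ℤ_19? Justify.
x ∈ ℤ_19 but not a unit; v_19(x) = 2 > 0

ℤ_19 = {x ∈ ℚ_19 : v_19(x) ≥ 0} and ℤ_19^× = {x ∈ ℤ_19 : v_19(x) = 0}. Here v_19(21660) = v_19(num) − v_19(den) = 2; compare against these criteria.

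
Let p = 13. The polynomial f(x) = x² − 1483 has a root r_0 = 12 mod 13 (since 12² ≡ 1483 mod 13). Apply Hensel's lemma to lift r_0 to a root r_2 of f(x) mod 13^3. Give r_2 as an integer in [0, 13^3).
r_2 = 272 (mod 2197)

Hensel's recurrence: r_{i+1} = r_i − f(r_i)·(f′(r_i))^{-1} mod 13^{i+2}, with f′(x) = 2x. Iterate:
  r_0 = 12 (mod 13)
  r_1 = 103 (mod 169)
  r_2 = 272 (mod 2197)
Final: r_2 = 272, and one checks f(r_2) ≡ 0 mod 13^3.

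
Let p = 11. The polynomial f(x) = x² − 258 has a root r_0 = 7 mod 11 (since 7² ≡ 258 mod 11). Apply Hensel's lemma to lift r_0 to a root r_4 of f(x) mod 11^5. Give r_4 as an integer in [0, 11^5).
r_4 = 76831 (mod 161051)

Hensel's recurrence: r_{i+1} = r_i − f(r_i)·(f′(r_i))^{-1} mod 11^{i+2}, with f′(x) = 2x. Iterate:
  r_0 = 7 (mod 11)
  r_1 = 117 (mod 121)
  r_2 = 964 (mod 1331)
  r_3 = 3626 (mod 14641)
  r_4 = 76831 (mod 161051)
Final: r_4 = 76831, and one checks f(r_4) ≡ 0 mod 11^5.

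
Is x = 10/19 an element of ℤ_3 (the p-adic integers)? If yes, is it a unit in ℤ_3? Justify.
x ∈ ℤ_3^× (unit); v_3(x) = 0

ℤ_3 = {x ∈ ℚ_3 : v_3(x) ≥ 0} and ℤ_3^× = {x ∈ ℤ_3 : v_3(x) = 0}. Here v_3(10/19) = v_3(num) − v_3(den) = 0; compare against these criteria.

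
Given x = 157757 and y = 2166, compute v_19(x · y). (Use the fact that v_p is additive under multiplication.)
v_19(341701662) = 5

v_p(x) = 3 (factor: 157757 = 19^3 · 23); v_p(y) = 2 (factor: 2166 = 19^2 · 6). Additivity: v_p(xy) = v_p(x) + v_p(y) = 3 + 2 = 5. (Direct check: xy = 341701662 = 19^5 · (138).)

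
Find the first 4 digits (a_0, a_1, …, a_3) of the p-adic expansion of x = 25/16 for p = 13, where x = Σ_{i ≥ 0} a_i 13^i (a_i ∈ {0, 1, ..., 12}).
(a_0, …, a_3) = (4, 12, 8, 5)

v_13(25/16) = 0 (numerator and denominator both coprime to 13), so x ∈ ℤ_13^×. Compute digits iteratively via a_i = x_i mod 13, x_{i+1} = (x_i − a_i)/13, with x_0 = x:
  x_0 = 25/16;  a_0 = 4;  x_1 = (x_0 − 4)/13 = -3/16
  x_1 = -3/16;  a_1 = 12;  x_2 = (x_1 − 12)/13 = -15/16
  x_2 = -15/16;  a_2 = 8;  x_3 = (x_2 − 8)/13 = -11/16
  x_3 = -11/16;  a_3 = 5;  x_4 = (x_3 − 5)/13 = -7/16
Digits: (4, 12, 8, 5).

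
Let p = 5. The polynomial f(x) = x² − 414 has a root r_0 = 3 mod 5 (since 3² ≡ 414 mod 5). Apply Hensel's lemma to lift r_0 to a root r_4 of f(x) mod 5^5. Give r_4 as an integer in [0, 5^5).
r_4 = 1358 (mod 3125)

Hensel's recurrence: r_{i+1} = r_i − f(r_i)·(f′(r_i))^{-1} mod 5^{i+2}, with f′(x) = 2x. Iterate:
  r_0 = 3 (mod 5)
  r_1 = 8 (mod 25)
  r_2 = 108 (mod 125)
  r_3 = 108 (mod 625)
  r_4 = 1358 (mod 3125)
Final: r_4 = 1358, and one checks f(r_4) ≡ 0 mod 5^5.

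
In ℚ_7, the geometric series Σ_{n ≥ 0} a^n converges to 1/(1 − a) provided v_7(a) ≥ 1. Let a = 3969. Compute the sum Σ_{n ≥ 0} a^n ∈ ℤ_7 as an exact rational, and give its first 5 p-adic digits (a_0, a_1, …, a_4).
Σ a^n = 1/(1 − a) = -1/3968;  first 5 digits = (1, 0, 4, 4, 3)

v_7(a) = 2 ≥ 1, so the series converges in ℤ_7 to 1/(1 − a) = 1/(1 − 3969) = -1/3968. Expand this rational in ℤ_7: compute digits iteratively via d_i = x_i mod 7, x_{i+1} = (x_i − d_i)/7. The first 5 digits are (1, 0, 4, 4, 3).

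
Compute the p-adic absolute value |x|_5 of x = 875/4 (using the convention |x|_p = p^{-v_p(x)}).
|875/4|_5 = 1/125

Step 1 — compute v_5(x) by factoring powers of 5 out of the numerator and denominator: v_5(875/4) = 3. Step 2 — apply |x|_p = p^{-v_p(x)} = 5^{-3} = 1/125.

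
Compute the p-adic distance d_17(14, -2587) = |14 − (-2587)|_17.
d_17(14, -2587) = 1/289

Step 1 — x − y = 14 − (-2587) = 2601. Step 2 — v_17(2601) = 2 (factor: 2601 = (17^2 · 9); the sign does not affect v_p). Step 3 — |x − y|_17 = 17^{-2} = 1/289.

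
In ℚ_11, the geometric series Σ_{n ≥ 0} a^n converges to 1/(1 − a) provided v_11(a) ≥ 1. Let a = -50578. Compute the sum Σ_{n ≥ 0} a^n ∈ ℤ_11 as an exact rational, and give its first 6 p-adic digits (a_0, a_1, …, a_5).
Σ a^n = 1/(1 − a) = 1/50579;  first 6 digits = (1, 0, 0, 6, 7, 10)

v_11(a) = 3 ≥ 1, so the series converges in ℤ_11 to 1/(1 − a) = 1/(1 − (-50578)) = 1/50579. Expand this rational in ℤ_11: compute digits iteratively via d_i = x_i mod 11, x_{i+1} = (x_i − d_i)/11. The first 6 digits are (1, 0, 0, 6, 7, 10).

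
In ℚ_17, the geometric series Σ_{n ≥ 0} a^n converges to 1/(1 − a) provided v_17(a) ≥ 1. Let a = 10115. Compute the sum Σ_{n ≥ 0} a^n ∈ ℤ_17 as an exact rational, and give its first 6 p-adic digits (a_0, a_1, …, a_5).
Σ a^n = 1/(1 − a) = -1/10114;  first 6 digits = (1, 0, 1, 2, 1, 4)

v_17(a) = 2 ≥ 1, so the series converges in ℤ_17 to 1/(1 − a) = 1/(1 − 10115) = -1/10114. Expand this rational in ℤ_17: compute digits iteratively via d_i = x_i mod 17, x_{i+1} = (x_i − d_i)/17. The first 6 digits are (1, 0, 1, 2, 1, 4).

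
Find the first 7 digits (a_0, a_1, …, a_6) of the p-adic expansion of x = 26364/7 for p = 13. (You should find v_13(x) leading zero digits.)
(a_0, …, a_6) = (0, 0, 0, 11, 3, 9, 3)

v_13(26364/7) = 3, so a_0 = ... = a_2 = 0. Factor out: x = 13^3 · u with u = 12/7 a unit in ℤ_13. Expand u iteratively via a_{v+i} = u_i mod 13, u_{i+1} = (u_i − a_{v+i})/13:
  u_0 = 12/7;  a_3 = 11;  u_1 = (u_0 − 11)/13 = -5/7
  u_1 = -5/7;  a_4 = 3;  u_2 = (u_1 − 3)/13 = -2/7
  u_2 = -2/7;  a_5 = 9;  u_3 = (u_2 − 9)/13 = -5/7
  u_3 = -5/7;  a_6 = 3;  u_4 = (u_3 − 3)/13 = -2/7
Digits: (0, 0, 0, 11, 3, 9, 3).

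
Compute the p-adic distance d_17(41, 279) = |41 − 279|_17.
d_17(41, 279) = 1/17

Step 1 — x − y = 41 − 279 = -238. Step 2 — v_17(-238) = 1 (factor: -238 = −(17^1 · 14); the sign does not affect v_p). Step 3 — |x − y|_17 = 17^{-1} = 1/17.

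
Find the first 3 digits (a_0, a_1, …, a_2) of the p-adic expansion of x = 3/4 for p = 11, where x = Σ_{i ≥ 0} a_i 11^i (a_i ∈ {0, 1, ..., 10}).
(a_0, …, a_2) = (9, 2, 8)

v_11(3/4) = 0 (numerator and denominator both coprime to 11), so x ∈ ℤ_11^×. Compute digits iteratively via a_i = x_i mod 11, x_{i+1} = (x_i − a_i)/11, with x_0 = x:
  x_0 = 3/4;  a_0 = 9;  x_1 = (x_0 − 9)/11 = -3/4
  x_1 = -3/4;  a_1 = 2;  x_2 = (x_1 − 2)/11 = -1/4
  x_2 = -1/4;  a_2 = 8;  x_3 = (x_2 − 8)/11 = -3/4
Digits: (9, 2, 8).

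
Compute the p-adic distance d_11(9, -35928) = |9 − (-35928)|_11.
d_11(9, -35928) = 1/1331

Step 1 — x − y = 9 − (-35928) = 35937. Step 2 — v_11(35937) = 3 (factor: 35937 = (11^3 · 27); the sign does not affect v_p). Step 3 — |x − y|_11 = 11^{-3} = 1/1331.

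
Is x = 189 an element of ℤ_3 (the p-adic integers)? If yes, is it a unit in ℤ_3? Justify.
x ∈ ℤ_3 but not a unit; v_3(x) = 3 > 0

ℤ_3 = {x ∈ ℚ_3 : v_3(x) ≥ 0} and ℤ_3^× = {x ∈ ℤ_3 : v_3(x) = 0}. Here v_3(189) = v_3(num) − v_3(den) = 3; compare against these criteria.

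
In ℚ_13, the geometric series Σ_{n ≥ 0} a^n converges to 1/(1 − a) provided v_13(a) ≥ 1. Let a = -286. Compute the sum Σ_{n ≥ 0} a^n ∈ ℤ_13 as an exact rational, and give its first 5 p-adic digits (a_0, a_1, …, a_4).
Σ a^n = 1/(1 − a) = 1/287;  first 5 digits = (1, 4, 1, 10, 11)

v_13(a) = 1 ≥ 1, so the series converges in ℤ_13 to 1/(1 − a) = 1/(1 − (-286)) = 1/287. Expand this rational in ℤ_13: compute digits iteratively via d_i = x_i mod 13, x_{i+1} = (x_i − d_i)/13. The first 5 digits are (1, 4, 1, 10, 11).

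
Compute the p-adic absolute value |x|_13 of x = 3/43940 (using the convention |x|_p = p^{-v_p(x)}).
|3/43940|_13 = 2197

Step 1 — compute v_13(x) by factoring powers of 13 out of the numerator and denominator: v_13(3/43940) = -3. Step 2 — apply |x|_p = p^{-v_p(x)} = 13^{3} = 2197.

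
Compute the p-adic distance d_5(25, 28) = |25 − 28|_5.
d_5(25, 28) = 1

Step 1 — x − y = 25 − 28 = -3. Step 2 — v_5(-3) = 0 (factor: -3 = −(5^0 · 3); the sign does not affect v_p). Step 3 — |x − y|_5 = 5^{0} = 1.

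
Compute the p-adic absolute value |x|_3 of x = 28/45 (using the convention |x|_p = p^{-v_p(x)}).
|28/45|_3 = 9

Step 1 — compute v_3(x) by factoring powers of 3 out of the numerator and denominator: v_3(28/45) = -2. Step 2 — apply |x|_p = p^{-v_p(x)} = 3^{2} = 9.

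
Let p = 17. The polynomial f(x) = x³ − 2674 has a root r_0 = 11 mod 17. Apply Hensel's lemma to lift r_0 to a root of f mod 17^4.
r_3 = 47968 (mod 83521)

Hensel: r_{i+1} = r_i − f(r_i)/f′(r_i) mod 17^{i+2}, where f′(x) = 3x². Iterate:
  r_0 = 11 (mod 17)
  r_1 = 283 (mod 289)
  r_2 = 3751 (mod 4913)
  r_3 = 47968 (mod 83521)
Final: r = 47968 with f(r) ≡ 0 mod 17^4.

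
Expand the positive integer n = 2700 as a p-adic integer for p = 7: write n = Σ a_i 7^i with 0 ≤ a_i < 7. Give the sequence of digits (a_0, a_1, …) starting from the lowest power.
(a_0, a_1, …) = (5, 0, 6, 0, 1)

Repeated division by 7 gives the digits low-to-high: 2700 = 5 + 6·7^2 + 1·7^4. Digit sequence: (5, 0, 6, 0, 1).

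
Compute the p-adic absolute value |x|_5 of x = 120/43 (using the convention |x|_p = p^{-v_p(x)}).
|120/43|_5 = 1/5

Step 1 — compute v_5(x) by factoring powers of 5 out of the numerator and denominator: v_5(120/43) = 1. Step 2 — apply |x|_p = p^{-v_p(x)} = 5^{-1} = 1/5.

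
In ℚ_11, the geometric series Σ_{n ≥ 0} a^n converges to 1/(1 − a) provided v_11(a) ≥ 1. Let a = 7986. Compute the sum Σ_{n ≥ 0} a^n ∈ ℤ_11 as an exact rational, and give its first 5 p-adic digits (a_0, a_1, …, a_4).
Σ a^n = 1/(1 − a) = -1/7985;  first 5 digits = (1, 0, 0, 6, 0)

v_11(a) = 3 ≥ 1, so the series converges in ℤ_11 to 1/(1 − a) = 1/(1 − 7986) = -1/7985. Expand this rational in ℤ_11: compute digits iteratively via d_i = x_i mod 11, x_{i+1} = (x_i − d_i)/11. The first 5 digits are (1, 0, 0, 6, 0).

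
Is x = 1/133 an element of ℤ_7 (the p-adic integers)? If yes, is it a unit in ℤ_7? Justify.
x ∉ ℤ_7 (v_7(x) = -1 < 0)

ℤ_7 = {x ∈ ℚ_7 : v_7(x) ≥ 0} and ℤ_7^× = {x ∈ ℤ_7 : v_7(x) = 0}. Here v_7(1/133) = v_7(num) − v_7(den) = -1; compare against these criteria.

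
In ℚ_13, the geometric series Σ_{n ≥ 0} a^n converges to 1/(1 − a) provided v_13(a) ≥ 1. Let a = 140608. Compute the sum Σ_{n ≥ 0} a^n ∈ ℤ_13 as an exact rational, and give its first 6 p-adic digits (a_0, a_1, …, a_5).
Σ a^n = 1/(1 − a) = -1/140607;  first 6 digits = (1, 0, 0, 12, 4, 0)

v_13(a) = 3 ≥ 1, so the series converges in ℤ_13 to 1/(1 − a) = 1/(1 − 140608) = -1/140607. Expand this rational in ℤ_13: compute digits iteratively via d_i = x_i mod 13, x_{i+1} = (x_i − d_i)/13. The first 6 digits are (1, 0, 0, 12, 4, 0).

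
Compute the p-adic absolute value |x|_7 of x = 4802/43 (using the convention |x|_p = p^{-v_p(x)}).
|4802/43|_7 = 1/2401

Step 1 — compute v_7(x) by factoring powers of 7 out of the numerator and denominator: v_7(4802/43) = 4. Step 2 — apply |x|_p = p^{-v_p(x)} = 7^{-4} = 1/2401.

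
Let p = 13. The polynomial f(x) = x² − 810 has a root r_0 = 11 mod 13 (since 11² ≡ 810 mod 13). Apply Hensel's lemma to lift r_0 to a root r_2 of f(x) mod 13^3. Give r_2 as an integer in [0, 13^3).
r_2 = 1571 (mod 2197)

Hensel's recurrence: r_{i+1} = r_i − f(r_i)·(f′(r_i))^{-1} mod 13^{i+2}, with f′(x) = 2x. Iterate:
  r_0 = 11 (mod 13)
  r_1 = 50 (mod 169)
  r_2 = 1571 (mod 2197)
Final: r_2 = 1571, and one checks f(r_2) ≡ 0 mod 13^3.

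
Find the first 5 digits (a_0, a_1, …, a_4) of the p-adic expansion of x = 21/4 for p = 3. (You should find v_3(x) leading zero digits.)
(a_0, …, a_4) = (0, 1, 1, 2, 0)

v_3(21/4) = 1, so a_0 = ... = a_0 = 0. Factor out: x = 3^1 · u with u = 7/4 a unit in ℤ_3. Expand u iteratively via a_{v+i} = u_i mod 3, u_{i+1} = (u_i − a_{v+i})/3:
  u_0 = 7/4;  a_1 = 1;  u_1 = (u_0 − 1)/3 = 1/4
  u_1 = 1/4;  a_2 = 1;  u_2 = (u_1 − 1)/3 = -1/4
  u_2 = -1/4;  a_3 = 2;  u_3 = (u_2 − 2)/3 = -3/4
  u_3 = -3/4;  a_4 = 0;  u_4 = (u_3 − 0)/3 = -1/4
Digits: (0, 1, 1, 2, 0).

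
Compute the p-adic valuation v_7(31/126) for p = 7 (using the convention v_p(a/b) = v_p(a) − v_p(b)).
v_7(31/126) = -1

Factor powers of 7 from the numerator and denominator of the reduced fraction: 31 = 7^0 · 31 and 126 = 7^1 · 18. Apply v_p(a/b) = v_p(a) − v_p(b): v_7(31/126) = 0 − 1 = -1.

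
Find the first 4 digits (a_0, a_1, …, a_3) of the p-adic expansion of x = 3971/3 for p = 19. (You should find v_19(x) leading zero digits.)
(a_0, …, a_3) = (0, 0, 10, 6)

v_19(3971/3) = 2, so a_0 = ... = a_1 = 0. Factor out: x = 19^2 · u with u = 11/3 a unit in ℤ_19. Expand u iteratively via a_{v+i} = u_i mod 19, u_{i+1} = (u_i − a_{v+i})/19:
  u_0 = 11/3;  a_2 = 10;  u_1 = (u_0 − 10)/19 = -1/3
  u_1 = -1/3;  a_3 = 6;  u_2 = (u_1 − 6)/19 = -1/3
Digits: (0, 0, 10, 6).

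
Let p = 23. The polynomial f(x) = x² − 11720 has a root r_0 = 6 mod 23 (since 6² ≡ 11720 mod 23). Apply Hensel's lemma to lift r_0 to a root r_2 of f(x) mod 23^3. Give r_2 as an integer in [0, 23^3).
r_2 = 4330 (mod 12167)

Hensel's recurrence: r_{i+1} = r_i − f(r_i)·(f′(r_i))^{-1} mod 23^{i+2}, with f′(x) = 2x. Iterate:
  r_0 = 6 (mod 23)
  r_1 = 98 (mod 529)
  r_2 = 4330 (mod 12167)
Final: r_2 = 4330, and one checks f(r_2) ≡ 0 mod 23^3.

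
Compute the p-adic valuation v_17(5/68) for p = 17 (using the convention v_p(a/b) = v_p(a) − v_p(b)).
v_17(5/68) = -1

Factor powers of 17 from the numerator and denominator of the reduced fraction: 5 = 17^0 · 5 and 68 = 17^1 · 4. Apply v_p(a/b) = v_p(a) − v_p(b): v_17(5/68) = 0 − 1 = -1.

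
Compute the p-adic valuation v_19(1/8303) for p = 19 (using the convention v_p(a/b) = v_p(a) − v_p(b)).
v_19(1/8303) = -2

Factor powers of 19 from the numerator and denominator of the reduced fraction: 1 = 19^0 · 1 and 8303 = 19^2 · 23. Apply v_p(a/b) = v_p(a) − v_p(b): v_19(1/8303) = 0 − 2 = -2.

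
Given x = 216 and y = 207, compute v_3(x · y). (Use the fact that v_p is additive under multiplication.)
v_3(44712) = 5

v_p(x) = 3 (factor: 216 = 3^3 · 8); v_p(y) = 2 (factor: 207 = 3^2 · 23). Additivity: v_p(xy) = v_p(x) + v_p(y) = 3 + 2 = 5. (Direct check: xy = 44712 = 3^5 · (184).)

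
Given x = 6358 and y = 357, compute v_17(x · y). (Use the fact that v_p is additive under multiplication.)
v_17(2269806) = 3

v_p(x) = 2 (factor: 6358 = 17^2 · 22); v_p(y) = 1 (factor: 357 = 17^1 · 21). Additivity: v_p(xy) = v_p(x) + v_p(y) = 2 + 1 = 3. (Direct check: xy = 2269806 = 17^3 · (462).)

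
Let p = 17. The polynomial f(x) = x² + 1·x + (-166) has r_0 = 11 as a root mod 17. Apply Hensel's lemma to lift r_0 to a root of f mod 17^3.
r_2 = 1269 (mod 4913)

Hensel: r_{i+1} = r_i − f(r_i)·(f′(r_i))^{-1} mod 17^{i+2}, f′(x) = 2x + 1. Iterate:
  r_0 = 11 (mod 17)
  r_1 = 113 (mod 289)
  r_2 = 1269 (mod 4913)
Final: r = 1269 satisfies f(r) ≡ 0 mod 17^3.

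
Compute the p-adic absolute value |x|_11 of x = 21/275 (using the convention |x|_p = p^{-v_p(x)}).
|21/275|_11 = 11

Step 1 — compute v_11(x) by factoring powers of 11 out of the numerator and denominator: v_11(21/275) = -1. Step 2 — apply |x|_p = p^{-v_p(x)} = 11^{1} = 11.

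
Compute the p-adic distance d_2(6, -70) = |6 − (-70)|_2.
d_2(6, -70) = 1/4

Step 1 — x − y = 6 − (-70) = 76. Step 2 — v_2(76) = 2 (factor: 76 = (2^2 · 19); the sign does not affect v_p). Step 3 — |x − y|_2 = 2^{-2} = 1/4.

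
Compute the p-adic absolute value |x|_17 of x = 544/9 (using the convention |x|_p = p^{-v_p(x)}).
|544/9|_17 = 1/17

Step 1 — compute v_17(x) by factoring powers of 17 out of the numerator and denominator: v_17(544/9) = 1. Step 2 — apply |x|_p = p^{-v_p(x)} = 17^{-1} = 1/17.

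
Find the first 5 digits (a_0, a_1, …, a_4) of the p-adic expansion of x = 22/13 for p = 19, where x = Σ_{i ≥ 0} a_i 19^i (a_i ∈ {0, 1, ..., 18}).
(a_0, …, a_4) = (9, 4, 10, 17, 2)

v_19(22/13) = 0 (numerator and denominator both coprime to 19), so x ∈ ℤ_19^×. Compute digits iteratively via a_i = x_i mod 19, x_{i+1} = (x_i − a_i)/19, with x_0 = x:
  x_0 = 22/13;  a_0 = 9;  x_1 = (x_0 − 9)/19 = -5/13
  x_1 = -5/13;  a_1 = 4;  x_2 = (x_1 − 4)/19 = -3/13
  x_2 = -3/13;  a_2 = 10;  x_3 = (x_2 − 10)/19 = -7/13
  x_3 = -7/13;  a_3 = 17;  x_4 = (x_3 − 17)/19 = -12/13
  x_4 = -12/13;  a_4 = 2;  x_5 = (x_4 − 2)/19 = -2/13
Digits: (9, 4, 10, 17, 2).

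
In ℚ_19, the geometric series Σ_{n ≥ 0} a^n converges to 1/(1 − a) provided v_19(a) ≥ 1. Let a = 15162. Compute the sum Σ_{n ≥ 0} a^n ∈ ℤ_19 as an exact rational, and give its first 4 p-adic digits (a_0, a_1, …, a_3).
Σ a^n = 1/(1 − a) = -1/15161;  first 4 digits = (1, 0, 4, 2)

v_19(a) = 2 ≥ 1, so the series converges in ℤ_19 to 1/(1 − a) = 1/(1 − 15162) = -1/15161. Expand this rational in ℤ_19: compute digits iteratively via d_i = x_i mod 19, x_{i+1} = (x_i − d_i)/19. The first 4 digits are (1, 0, 4, 2).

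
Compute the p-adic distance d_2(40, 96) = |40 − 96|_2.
d_2(40, 96) = 1/8

Step 1 — x − y = 40 − 96 = -56. Step 2 — v_2(-56) = 3 (factor: -56 = −(2^3 · 7); the sign does not affect v_p). Step 3 — |x − y|_2 = 2^{-3} = 1/8.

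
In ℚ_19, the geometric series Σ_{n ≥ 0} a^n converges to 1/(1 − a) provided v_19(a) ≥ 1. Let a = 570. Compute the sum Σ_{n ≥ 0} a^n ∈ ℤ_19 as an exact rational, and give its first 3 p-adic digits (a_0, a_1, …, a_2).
Σ a^n = 1/(1 − a) = -1/569;  first 3 digits = (1, 11, 8)

v_19(a) = 1 ≥ 1, so the series converges in ℤ_19 to 1/(1 − a) = 1/(1 − 570) = -1/569. Expand this rational in ℤ_19: compute digits iteratively via d_i = x_i mod 19, x_{i+1} = (x_i − d_i)/19. The first 3 digits are (1, 11, 8).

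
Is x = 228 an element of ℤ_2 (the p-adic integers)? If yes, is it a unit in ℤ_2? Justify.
x ∈ ℤ_2 but not a unit; v_2(x) = 2 > 0

ℤ_2 = {x ∈ ℚ_2 : v_2(x) ≥ 0} and ℤ_2^× = {x ∈ ℤ_2 : v_2(x) = 0}. Here v_2(228) = v_2(num) − v_2(den) = 2; compare against these criteria.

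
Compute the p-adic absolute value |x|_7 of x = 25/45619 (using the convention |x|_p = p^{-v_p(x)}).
|25/45619|_7 = 2401

Step 1 — compute v_7(x) by factoring powers of 7 out of the numerator and denominator: v_7(25/45619) = -4. Step 2 — apply |x|_p = p^{-v_p(x)} = 7^{4} = 2401.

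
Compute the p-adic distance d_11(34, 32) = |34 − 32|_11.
d_11(34, 32) = 1

Step 1 — x − y = 34 − 32 = 2. Step 2 — v_11(2) = 0 (factor: 2 = (11^0 · 2); the sign does not affect v_p). Step 3 — |x − y|_11 = 11^{0} = 1.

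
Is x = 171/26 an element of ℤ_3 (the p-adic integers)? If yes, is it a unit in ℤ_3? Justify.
x ∈ ℤ_3 but not a unit; v_3(x) = 2 > 0

ℤ_3 = {x ∈ ℚ_3 : v_3(x) ≥ 0} and ℤ_3^× = {x ∈ ℤ_3 : v_3(x) = 0}. Here v_3(171/26) = v_3(num) − v_3(den) = 2; compare against these criteria.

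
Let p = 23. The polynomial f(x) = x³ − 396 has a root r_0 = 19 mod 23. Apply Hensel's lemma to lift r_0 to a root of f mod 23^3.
r_2 = 8161 (mod 12167)

Hensel: r_{i+1} = r_i − f(r_i)/f′(r_i) mod 23^{i+2}, where f′(x) = 3x². Iterate:
  r_0 = 19 (mod 23)
  r_1 = 226 (mod 529)
  r_2 = 8161 (mod 12167)
Final: r = 8161 with f(r) ≡ 0 mod 23^3.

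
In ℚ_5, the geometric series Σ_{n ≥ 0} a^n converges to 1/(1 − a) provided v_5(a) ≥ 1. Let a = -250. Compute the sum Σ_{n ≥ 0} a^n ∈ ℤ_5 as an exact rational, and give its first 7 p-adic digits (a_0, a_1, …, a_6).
Σ a^n = 1/(1 − a) = 1/251;  first 7 digits = (1, 0, 0, 3, 4, 4, 3)

v_5(a) = 3 ≥ 1, so the series converges in ℤ_5 to 1/(1 − a) = 1/(1 − (-250)) = 1/251. Expand this rational in ℤ_5: compute digits iteratively via d_i = x_i mod 5, x_{i+1} = (x_i − d_i)/5. The first 7 digits are (1, 0, 0, 3, 4, 4, 3).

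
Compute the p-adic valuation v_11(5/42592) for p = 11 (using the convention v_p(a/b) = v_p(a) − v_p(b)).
v_11(5/42592) = -3

Factor powers of 11 from the numerator and denominator of the reduced fraction: 5 = 11^0 · 5 and 42592 = 11^3 · 32. Apply v_p(a/b) = v_p(a) − v_p(b): v_11(5/42592) = 0 − 3 = -3.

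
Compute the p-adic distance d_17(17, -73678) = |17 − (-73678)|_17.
d_17(17, -73678) = 1/4913

Step 1 — x − y = 17 − (-73678) = 73695. Step 2 — v_17(73695) = 3 (factor: 73695 = (17^3 · 15); the sign does not affect v_p). Step 3 — |x − y|_17 = 17^{-3} = 1/4913.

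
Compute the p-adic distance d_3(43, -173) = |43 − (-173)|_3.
d_3(43, -173) = 1/27

Step 1 — x − y = 43 − (-173) = 216. Step 2 — v_3(216) = 3 (factor: 216 = (3^3 · 8); the sign does not affect v_p). Step 3 — |x − y|_3 = 3^{-3} = 1/27.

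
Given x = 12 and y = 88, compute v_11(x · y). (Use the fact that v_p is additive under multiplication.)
v_11(1056) = 1

v_p(x) = 0 (factor: 12 = 11^0 · 12); v_p(y) = 1 (factor: 88 = 11^1 · 8). Additivity: v_p(xy) = v_p(x) + v_p(y) = 0 + 1 = 1. (Direct check: xy = 1056 = 11^1 · (96).)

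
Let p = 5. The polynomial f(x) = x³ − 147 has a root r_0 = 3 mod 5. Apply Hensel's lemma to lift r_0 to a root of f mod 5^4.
r_3 = 613 (mod 625)

Hensel: r_{i+1} = r_i − f(r_i)/f′(r_i) mod 5^{i+2}, where f′(x) = 3x². Iterate:
  r_0 = 3 (mod 5)
  r_1 = 13 (mod 25)
  r_2 = 113 (mod 125)
  r_3 = 613 (mod 625)
Final: r = 613 with f(r) ≡ 0 mod 5^4.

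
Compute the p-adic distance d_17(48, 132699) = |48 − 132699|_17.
d_17(48, 132699) = 1/4913

Step 1 — x − y = 48 − 132699 = -132651. Step 2 — v_17(-132651) = 3 (factor: -132651 = −(17^3 · 27); the sign does not affect v_p). Step 3 — |x − y|_17 = 17^{-3} = 1/4913.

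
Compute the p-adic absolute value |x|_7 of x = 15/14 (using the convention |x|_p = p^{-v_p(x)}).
|15/14|_7 = 7

Step 1 — compute v_7(x) by factoring powers of 7 out of the numerator and denominator: v_7(15/14) = -1. Step 2 — apply |x|_p = p^{-v_p(x)} = 7^{1} = 7.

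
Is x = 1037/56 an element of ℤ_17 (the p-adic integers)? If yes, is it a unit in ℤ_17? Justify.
x ∈ ℤ_17 but not a unit; v_17(x) = 1 > 0

ℤ_17 = {x ∈ ℚ_17 : v_17(x) ≥ 0} and ℤ_17^× = {x ∈ ℤ_17 : v_17(x) = 0}. Here v_17(1037/56) = v_17(num) − v_17(den) = 1; compare against these criteria.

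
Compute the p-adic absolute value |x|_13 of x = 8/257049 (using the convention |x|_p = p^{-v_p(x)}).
|8/257049|_13 = 28561

Step 1 — compute v_13(x) by factoring powers of 13 out of the numerator and denominator: v_13(8/257049) = -4. Step 2 — apply |x|_p = p^{-v_p(x)} = 13^{4} = 28561.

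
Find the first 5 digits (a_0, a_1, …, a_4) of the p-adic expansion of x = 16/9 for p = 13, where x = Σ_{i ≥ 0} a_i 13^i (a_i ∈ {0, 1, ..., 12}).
(a_0, …, a_4) = (9, 11, 2, 7, 11)

v_13(16/9) = 0 (numerator and denominator both coprime to 13), so x ∈ ℤ_13^×. Compute digits iteratively via a_i = x_i mod 13, x_{i+1} = (x_i − a_i)/13, with x_0 = x:
  x_0 = 16/9;  a_0 = 9;  x_1 = (x_0 − 9)/13 = -5/9
  x_1 = -5/9;  a_1 = 11;  x_2 = (x_1 − 11)/13 = -8/9
  x_2 = -8/9;  a_2 = 2;  x_3 = (x_2 − 2)/13 = -2/9
  x_3 = -2/9;  a_3 = 7;  x_4 = (x_3 − 7)/13 = -5/9
  x_4 = -5/9;  a_4 = 11;  x_5 = (x_4 − 11)/13 = -8/9
Digits: (9, 11, 2, 7, 11).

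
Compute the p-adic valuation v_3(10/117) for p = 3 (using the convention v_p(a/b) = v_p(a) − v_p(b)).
v_3(10/117) = -2

Factor powers of 3 from the numerator and denominator of the reduced fraction: 10 = 3^0 · 10 and 117 = 3^2 · 13. Apply v_p(a/b) = v_p(a) − v_p(b): v_3(10/117) = 0 − 2 = -2.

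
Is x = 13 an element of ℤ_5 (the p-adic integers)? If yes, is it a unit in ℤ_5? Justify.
x ∈ ℤ_5^× (unit); v_5(x) = 0

ℤ_5 = {x ∈ ℚ_5 : v_5(x) ≥ 0} and ℤ_5^× = {x ∈ ℤ_5 : v_5(x) = 0}. Here v_5(13) = v_5(num) − v_5(den) = 0; compare against these criteria.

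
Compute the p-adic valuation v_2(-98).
v_2(-98) = 1

v_2(n) is the largest exponent k such that 2^k divides n. Factor out: -98 = -2^1 · 49. (Sign doesn't affect v_p.) So v_2(-98) = 1.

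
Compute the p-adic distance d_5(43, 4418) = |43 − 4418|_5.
d_5(43, 4418) = 1/625

Step 1 — x − y = 43 − 4418 = -4375. Step 2 — v_5(-4375) = 4 (factor: -4375 = −(5^4 · 7); the sign does not affect v_p). Step 3 — |x − y|_5 = 5^{-4} = 1/625.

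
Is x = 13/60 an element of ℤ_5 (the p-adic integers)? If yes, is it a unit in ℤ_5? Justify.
x ∉ ℤ_5 (v_5(x) = -1 < 0)

ℤ_5 = {x ∈ ℚ_5 : v_5(x) ≥ 0} and ℤ_5^× = {x ∈ ℤ_5 : v_5(x) = 0}. Here v_5(13/60) = v_5(num) − v_5(den) = -1; compare against these criteria.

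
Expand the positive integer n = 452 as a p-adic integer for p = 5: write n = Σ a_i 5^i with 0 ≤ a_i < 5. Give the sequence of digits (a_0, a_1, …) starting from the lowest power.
(a_0, a_1, …) = (2, 0, 3, 3)

Repeated division by 5 gives the digits low-to-high: 452 = 2 + 3·5^2 + 3·5^3. Digit sequence: (2, 0, 3, 3).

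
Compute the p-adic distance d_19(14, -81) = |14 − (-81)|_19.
d_19(14, -81) = 1/19

Step 1 — x − y = 14 − (-81) = 95. Step 2 — v_19(95) = 1 (factor: 95 = (19^1 · 5); the sign does not affect v_p). Step 3 — |x − y|_19 = 19^{-1} = 1/19.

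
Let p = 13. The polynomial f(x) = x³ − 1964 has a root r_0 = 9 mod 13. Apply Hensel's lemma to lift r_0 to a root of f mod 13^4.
r_3 = 21459 (mod 28561)

Hensel: r_{i+1} = r_i − f(r_i)/f′(r_i) mod 13^{i+2}, where f′(x) = 3x². Iterate:
  r_0 = 9 (mod 13)
  r_1 = 165 (mod 169)
  r_2 = 1686 (mod 2197)
  r_3 = 21459 (mod 28561)
Final: r = 21459 with f(r) ≡ 0 mod 13^4.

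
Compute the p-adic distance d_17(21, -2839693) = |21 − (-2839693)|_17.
d_17(21, -2839693) = 1/1419857

Step 1 — x − y = 21 − (-2839693) = 2839714. Step 2 — v_17(2839714) = 5 (factor: 2839714 = (17^5 · 2); the sign does not affect v_p). Step 3 — |x − y|_17 = 17^{-5} = 1/1419857.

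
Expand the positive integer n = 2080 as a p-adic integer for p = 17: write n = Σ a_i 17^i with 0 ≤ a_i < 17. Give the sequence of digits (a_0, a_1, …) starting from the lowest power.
(a_0, a_1, …) = (6, 3, 7)

Repeated division by 17 gives the digits low-to-high: 2080 = 6 + 3·17^1 + 7·17^2. Digit sequence: (6, 3, 7).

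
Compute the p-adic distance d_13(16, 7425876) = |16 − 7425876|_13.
d_13(16, 7425876) = 1/371293

Step 1 — x − y = 16 − 7425876 = -7425860. Step 2 — v_13(-7425860) = 5 (factor: -7425860 = −(13^5 · 20); the sign does not affect v_p). Step 3 — |x − y|_13 = 13^{-5} = 1/371293.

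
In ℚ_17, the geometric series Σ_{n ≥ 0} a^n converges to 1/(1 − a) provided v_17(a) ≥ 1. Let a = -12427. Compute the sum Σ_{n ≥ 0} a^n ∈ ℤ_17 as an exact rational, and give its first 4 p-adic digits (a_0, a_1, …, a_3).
Σ a^n = 1/(1 − a) = 1/12428;  first 4 digits = (1, 0, 8, 14)

v_17(a) = 2 ≥ 1, so the series converges in ℤ_17 to 1/(1 − a) = 1/(1 − (-12427)) = 1/12428. Expand this rational in ℤ_17: compute digits iteratively via d_i = x_i mod 17, x_{i+1} = (x_i − d_i)/17. The first 4 digits are (1, 0, 8, 14).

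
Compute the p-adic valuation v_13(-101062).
v_13(-101062) = 3

v_13(n) is the largest exponent k such that 13^k divides n. Factor out: -101062 = -13^3 · 46. (Sign doesn't affect v_p.) So v_13(-101062) = 3.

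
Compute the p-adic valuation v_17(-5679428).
v_17(-5679428) = 5

v_17(n) is the largest exponent k such that 17^k divides n. Factor out: -5679428 = -17^5 · 4. (Sign doesn't affect v_p.) So v_17(-5679428) = 5.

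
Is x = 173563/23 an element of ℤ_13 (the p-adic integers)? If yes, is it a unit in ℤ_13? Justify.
x ∈ ℤ_13 but not a unit; v_13(x) = 3 > 0

ℤ_13 = {x ∈ ℚ_13 : v_13(x) ≥ 0} and ℤ_13^× = {x ∈ ℤ_13 : v_13(x) = 0}. Here v_13(173563/23) = v_13(num) − v_13(den) = 3; compare against these criteria.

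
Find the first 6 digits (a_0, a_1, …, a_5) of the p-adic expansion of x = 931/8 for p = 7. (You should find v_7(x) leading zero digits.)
(a_0, …, a_5) = (0, 0, 5, 4, 2, 4)

v_7(931/8) = 2, so a_0 = ... = a_1 = 0. Factor out: x = 7^2 · u with u = 19/8 a unit in ℤ_7. Expand u iteratively via a_{v+i} = u_i mod 7, u_{i+1} = (u_i − a_{v+i})/7:
  u_0 = 19/8;  a_2 = 5;  u_1 = (u_0 − 5)/7 = -3/8
  u_1 = -3/8;  a_3 = 4;  u_2 = (u_1 − 4)/7 = -5/8
  u_2 = -5/8;  a_4 = 2;  u_3 = (u_2 − 2)/7 = -3/8
  u_3 = -3/8;  a_5 = 4;  u_4 = (u_3 − 4)/7 = -5/8
Digits: (0, 0, 5, 4, 2, 4).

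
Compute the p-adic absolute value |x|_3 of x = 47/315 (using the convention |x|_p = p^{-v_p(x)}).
|47/315|_3 = 9

Step 1 — compute v_3(x) by factoring powers of 3 out of the numerator and denominator: v_3(47/315) = -2. Step 2 — apply |x|_p = p^{-v_p(x)} = 3^{2} = 9.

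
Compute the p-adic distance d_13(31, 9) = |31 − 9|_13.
d_13(31, 9) = 1

Step 1 — x − y = 31 − 9 = 22. Step 2 — v_13(22) = 0 (factor: 22 = (13^0 · 22); the sign does not affect v_p). Step 3 — |x − y|_13 = 13^{0} = 1.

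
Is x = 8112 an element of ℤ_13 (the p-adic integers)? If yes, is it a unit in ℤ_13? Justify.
x ∈ ℤ_13 but not a unit; v_13(x) = 2 > 0

ℤ_13 = {x ∈ ℚ_13 : v_13(x) ≥ 0} and ℤ_13^× = {x ∈ ℤ_13 : v_13(x) = 0}. Here v_13(8112) = v_13(num) − v_13(den) = 2; compare against these criteria.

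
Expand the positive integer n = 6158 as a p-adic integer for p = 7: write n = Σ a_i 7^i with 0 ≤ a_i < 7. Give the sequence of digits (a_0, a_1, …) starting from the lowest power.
(a_0, a_1, …) = (5, 4, 6, 3, 2)

Repeated division by 7 gives the digits low-to-high: 6158 = 5 + 4·7^1 + 6·7^2 + 3·7^3 + 2·7^4. Digit sequence: (5, 4, 6, 3, 2).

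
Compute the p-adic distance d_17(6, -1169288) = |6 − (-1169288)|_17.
d_17(6, -1169288) = 1/83521

Step 1 — x − y = 6 − (-1169288) = 1169294. Step 2 — v_17(1169294) = 4 (factor: 1169294 = (17^4 · 14); the sign does not affect v_p). Step 3 — |x − y|_17 = 17^{-4} = 1/83521.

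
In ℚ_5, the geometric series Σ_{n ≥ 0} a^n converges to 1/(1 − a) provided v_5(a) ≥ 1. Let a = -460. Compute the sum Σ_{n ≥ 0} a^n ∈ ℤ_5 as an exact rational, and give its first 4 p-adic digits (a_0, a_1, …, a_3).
Σ a^n = 1/(1 − a) = 1/461;  first 4 digits = (1, 3, 0, 1)

v_5(a) = 1 ≥ 1, so the series converges in ℤ_5 to 1/(1 − a) = 1/(1 − (-460)) = 1/461. Expand this rational in ℤ_5: compute digits iteratively via d_i = x_i mod 5, x_{i+1} = (x_i − d_i)/5. The first 4 digits are (1, 3, 0, 1).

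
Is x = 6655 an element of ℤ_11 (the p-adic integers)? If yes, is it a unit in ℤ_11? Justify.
x ∈ ℤ_11 but not a unit; v_11(x) = 3 > 0

ℤ_11 = {x ∈ ℚ_11 : v_11(x) ≥ 0} and ℤ_11^× = {x ∈ ℤ_11 : v_11(x) = 0}. Here v_11(6655) = v_11(num) − v_11(den) = 3; compare against these criteria.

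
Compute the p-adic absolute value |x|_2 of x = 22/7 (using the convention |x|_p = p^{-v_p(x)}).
|22/7|_2 = 1/2

Step 1 — compute v_2(x) by factoring powers of 2 out of the numerator and denominator: v_2(22/7) = 1. Step 2 — apply |x|_p = p^{-v_p(x)} = 2^{-1} = 1/2.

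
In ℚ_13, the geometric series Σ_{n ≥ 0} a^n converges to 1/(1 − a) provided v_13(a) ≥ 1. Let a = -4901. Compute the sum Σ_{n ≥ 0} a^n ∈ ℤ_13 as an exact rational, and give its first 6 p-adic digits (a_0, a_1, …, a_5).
Σ a^n = 1/(1 − a) = 1/4902;  first 6 digits = (1, 0, 10, 10, 8, 12)

v_13(a) = 2 ≥ 1, so the series converges in ℤ_13 to 1/(1 − a) = 1/(1 − (-4901)) = 1/4902. Expand this rational in ℤ_13: compute digits iteratively via d_i = x_i mod 13, x_{i+1} = (x_i − d_i)/13. The first 6 digits are (1, 0, 10, 10, 8, 12).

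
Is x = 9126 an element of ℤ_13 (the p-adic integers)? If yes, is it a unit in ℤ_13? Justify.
x ∈ ℤ_13 but not a unit; v_13(x) = 2 > 0

ℤ_13 = {x ∈ ℚ_13 : v_13(x) ≥ 0} and ℤ_13^× = {x ∈ ℤ_13 : v_13(x) = 0}. Here v_13(9126) = v_13(num) − v_13(den) = 2; compare against these criteria.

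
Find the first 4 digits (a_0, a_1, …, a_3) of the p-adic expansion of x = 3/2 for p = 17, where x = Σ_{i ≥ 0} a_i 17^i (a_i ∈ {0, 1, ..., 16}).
(a_0, …, a_3) = (10, 8, 8, 8)

v_17(3/2) = 0 (numerator and denominator both coprime to 17), so x ∈ ℤ_17^×. Compute digits iteratively via a_i = x_i mod 17, x_{i+1} = (x_i − a_i)/17, with x_0 = x:
  x_0 = 3/2;  a_0 = 10;  x_1 = (x_0 − 10)/17 = -1/2
  x_1 = -1/2;  a_1 = 8;  x_2 = (x_1 − 8)/17 = -1/2
  x_2 = -1/2;  a_2 = 8;  x_3 = (x_2 − 8)/17 = -1/2
  x_3 = -1/2;  a_3 = 8;  x_4 = (x_3 − 8)/17 = -1/2
Digits: (10, 8, 8, 8).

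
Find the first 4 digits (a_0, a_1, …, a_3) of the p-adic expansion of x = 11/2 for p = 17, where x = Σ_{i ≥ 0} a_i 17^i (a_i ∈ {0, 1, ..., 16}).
(a_0, …, a_3) = (14, 8, 8, 8)

v_17(11/2) = 0 (numerator and denominator both coprime to 17), so x ∈ ℤ_17^×. Compute digits iteratively via a_i = x_i mod 17, x_{i+1} = (x_i − a_i)/17, with x_0 = x:
  x_0 = 11/2;  a_0 = 14;  x_1 = (x_0 − 14)/17 = -1/2
  x_1 = -1/2;  a_1 = 8;  x_2 = (x_1 − 8)/17 = -1/2
  x_2 = -1/2;  a_2 = 8;  x_3 = (x_2 − 8)/17 = -1/2
  x_3 = -1/2;  a_3 = 8;  x_4 = (x_3 − 8)/17 = -1/2
Digits: (14, 8, 8, 8).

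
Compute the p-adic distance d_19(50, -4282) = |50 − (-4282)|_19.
d_19(50, -4282) = 1/361

Step 1 — x − y = 50 − (-4282) = 4332. Step 2 — v_19(4332) = 2 (factor: 4332 = (19^2 · 12); the sign does not affect v_p). Step 3 — |x − y|_19 = 19^{-2} = 1/361.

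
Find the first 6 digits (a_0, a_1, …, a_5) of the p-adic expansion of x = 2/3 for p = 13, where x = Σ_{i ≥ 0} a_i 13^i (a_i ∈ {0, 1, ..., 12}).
(a_0, …, a_5) = (5, 4, 4, 4, 4, 4)

v_13(2/3) = 0 (numerator and denominator both coprime to 13), so x ∈ ℤ_13^×. Compute digits iteratively via a_i = x_i mod 13, x_{i+1} = (x_i − a_i)/13, with x_0 = x:
  x_0 = 2/3;  a_0 = 5;  x_1 = (x_0 − 5)/13 = -1/3
  x_1 = -1/3;  a_1 = 4;  x_2 = (x_1 − 4)/13 = -1/3
  x_2 = -1/3;  a_2 = 4;  x_3 = (x_2 − 4)/13 = -1/3
  x_3 = -1/3;  a_3 = 4;  x_4 = (x_3 − 4)/13 = -1/3
  x_4 = -1/3;  a_4 = 4;  x_5 = (x_4 − 4)/13 = -1/3
  x_5 = -1/3;  a_5 = 4;  x_6 = (x_5 − 4)/13 = -1/3
Digits: (5, 4, 4, 4, 4, 4).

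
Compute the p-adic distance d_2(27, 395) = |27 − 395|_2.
d_2(27, 395) = 1/16

Step 1 — x − y = 27 − 395 = -368. Step 2 — v_2(-368) = 4 (factor: -368 = −(2^4 · 23); the sign does not affect v_p). Step 3 — |x − y|_2 = 2^{-4} = 1/16.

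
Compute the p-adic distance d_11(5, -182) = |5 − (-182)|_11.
d_11(5, -182) = 1/11

Step 1 — x − y = 5 − (-182) = 187. Step 2 — v_11(187) = 1 (factor: 187 = (11^1 · 17); the sign does not affect v_p). Step 3 — |x − y|_11 = 11^{-1} = 1/11.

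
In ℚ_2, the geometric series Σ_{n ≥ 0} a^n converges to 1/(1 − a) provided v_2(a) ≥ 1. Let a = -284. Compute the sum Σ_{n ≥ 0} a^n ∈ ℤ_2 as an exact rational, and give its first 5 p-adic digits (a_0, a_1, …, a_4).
Σ a^n = 1/(1 − a) = 1/285;  first 5 digits = (1, 0, 1, 0, 1)

v_2(a) = 2 ≥ 1, so the series converges in ℤ_2 to 1/(1 − a) = 1/(1 − (-284)) = 1/285. Expand this rational in ℤ_2: compute digits iteratively via d_i = x_i mod 2, x_{i+1} = (x_i − d_i)/2. The first 5 digits are (1, 0, 1, 0, 1).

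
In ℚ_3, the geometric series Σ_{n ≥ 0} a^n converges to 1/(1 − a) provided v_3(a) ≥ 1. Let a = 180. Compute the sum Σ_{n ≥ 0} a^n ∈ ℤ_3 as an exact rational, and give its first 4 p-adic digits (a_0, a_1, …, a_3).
Σ a^n = 1/(1 − a) = -1/179;  first 4 digits = (1, 0, 2, 0)

v_3(a) = 2 ≥ 1, so the series converges in ℤ_3 to 1/(1 − a) = 1/(1 − 180) = -1/179. Expand this rational in ℤ_3: compute digits iteratively via d_i = x_i mod 3, x_{i+1} = (x_i − d_i)/3. The first 4 digits are (1, 0, 2, 0).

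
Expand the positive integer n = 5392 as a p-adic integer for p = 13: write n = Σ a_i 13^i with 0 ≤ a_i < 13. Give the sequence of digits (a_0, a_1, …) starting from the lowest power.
(a_0, a_1, …) = (10, 11, 5, 2)

Repeated division by 13 gives the digits low-to-high: 5392 = 10 + 11·13^1 + 5·13^2 + 2·13^3. Digit sequence: (10, 11, 5, 2).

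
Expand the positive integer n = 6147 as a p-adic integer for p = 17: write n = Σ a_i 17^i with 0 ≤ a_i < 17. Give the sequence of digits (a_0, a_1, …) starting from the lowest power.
(a_0, a_1, …) = (10, 4, 4, 1)

Repeated division by 17 gives the digits low-to-high: 6147 = 10 + 4·17^1 + 4·17^2 + 1·17^3. Digit sequence: (10, 4, 4, 1).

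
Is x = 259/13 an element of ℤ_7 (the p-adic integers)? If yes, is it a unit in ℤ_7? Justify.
x ∈ ℤ_7 but not a unit; v_7(x) = 1 > 0

ℤ_7 = {x ∈ ℚ_7 : v_7(x) ≥ 0} and ℤ_7^× = {x ∈ ℤ_7 : v_7(x) = 0}. Here v_7(259/13) = v_7(num) − v_7(den) = 1; compare against these criteria.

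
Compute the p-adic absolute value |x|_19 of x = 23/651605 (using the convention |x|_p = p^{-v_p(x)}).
|23/651605|_19 = 130321

Step 1 — compute v_19(x) by factoring powers of 19 out of the numerator and denominator: v_19(23/651605) = -4. Step 2 — apply |x|_p = p^{-v_p(x)} = 19^{4} = 130321.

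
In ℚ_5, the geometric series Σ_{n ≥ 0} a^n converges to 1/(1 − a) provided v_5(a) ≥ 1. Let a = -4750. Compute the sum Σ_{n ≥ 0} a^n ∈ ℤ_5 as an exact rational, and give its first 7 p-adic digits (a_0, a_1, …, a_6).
Σ a^n = 1/(1 − a) = 1/4751;  first 7 digits = (1, 0, 0, 2, 2, 3, 3)

v_5(a) = 3 ≥ 1, so the series converges in ℤ_5 to 1/(1 − a) = 1/(1 − (-4750)) = 1/4751. Expand this rational in ℤ_5: compute digits iteratively via d_i = x_i mod 5, x_{i+1} = (x_i − d_i)/5. The first 7 digits are (1, 0, 0, 2, 2, 3, 3).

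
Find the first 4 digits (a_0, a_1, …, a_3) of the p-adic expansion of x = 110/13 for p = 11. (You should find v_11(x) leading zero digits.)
(a_0, …, a_3) = (0, 5, 3, 9)

v_11(110/13) = 1, so a_0 = ... = a_0 = 0. Factor out: x = 11^1 · u with u = 10/13 a unit in ℤ_11. Expand u iteratively via a_{v+i} = u_i mod 11, u_{i+1} = (u_i − a_{v+i})/11:
  u_0 = 10/13;  a_1 = 5;  u_1 = (u_0 − 5)/11 = -5/13
  u_1 = -5/13;  a_2 = 3;  u_2 = (u_1 − 3)/11 = -4/13
  u_2 = -4/13;  a_3 = 9;  u_3 = (u_2 − 9)/11 = -11/13
Digits: (0, 5, 3, 9).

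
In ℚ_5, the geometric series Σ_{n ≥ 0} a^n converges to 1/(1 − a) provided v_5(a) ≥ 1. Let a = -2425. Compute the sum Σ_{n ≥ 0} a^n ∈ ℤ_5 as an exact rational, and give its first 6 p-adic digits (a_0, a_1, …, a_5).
Σ a^n = 1/(1 − a) = 1/2426;  first 6 digits = (1, 0, 3, 0, 0, 1)

v_5(a) = 2 ≥ 1, so the series converges in ℤ_5 to 1/(1 − a) = 1/(1 − (-2425)) = 1/2426. Expand this rational in ℤ_5: compute digits iteratively via d_i = x_i mod 5, x_{i+1} = (x_i − d_i)/5. The first 6 digits are (1, 0, 3, 0, 0, 1).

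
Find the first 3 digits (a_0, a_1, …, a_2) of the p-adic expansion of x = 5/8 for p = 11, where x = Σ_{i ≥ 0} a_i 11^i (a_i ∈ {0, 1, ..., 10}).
(a_0, …, a_2) = (2, 4, 1)

v_11(5/8) = 0 (numerator and denominator both coprime to 11), so x ∈ ℤ_11^×. Compute digits iteratively via a_i = x_i mod 11, x_{i+1} = (x_i − a_i)/11, with x_0 = x:
  x_0 = 5/8;  a_0 = 2;  x_1 = (x_0 − 2)/11 = -1/8
  x_1 = -1/8;  a_1 = 4;  x_2 = (x_1 − 4)/11 = -3/8
  x_2 = -3/8;  a_2 = 1;  x_3 = (x_2 − 1)/11 = -1/8
Digits: (2, 4, 1).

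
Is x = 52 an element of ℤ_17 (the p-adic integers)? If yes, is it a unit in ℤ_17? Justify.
x ∈ ℤ_17^× (unit); v_17(x) = 0

ℤ_17 = {x ∈ ℚ_17 : v_17(x) ≥ 0} and ℤ_17^× = {x ∈ ℤ_17 : v_17(x) = 0}. Here v_17(52) = v_17(num) − v_17(den) = 0; compare against these criteria.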